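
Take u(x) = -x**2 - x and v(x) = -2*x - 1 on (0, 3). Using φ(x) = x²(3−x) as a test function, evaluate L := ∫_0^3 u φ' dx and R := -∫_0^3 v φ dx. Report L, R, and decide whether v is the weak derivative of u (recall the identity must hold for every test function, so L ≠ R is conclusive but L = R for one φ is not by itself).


LHS = 621/20, RHS = 621/20. Yes, v = u' weakly.

u(x) = -x**2 - x, classical derivative u'(x) = -2*x - 1.
φ(x) = x²(3−x), so φ'(x) = 3*x*(2 - x).
Note φ(0) = φ(3) = 0, so the boundary term u·φ vanishes.
LHS = ∫_0^3 u(x) φ'(x) dx = ∫_0^3 (3*x^4 - 3*x^3 - 6*x^2) dx. Term by term:
  ∫_0^3 3*x^4 dx = 729/5;  ∫_0^3 -3*x^3 dx = -243/4;  ∫_0^3 -6*x^2 dx = -54.
Sum: 729/5 − 243/4 − 54 = 621/20.
So LHS = 621/20.
∫_0^3 v(x) φ(x) dx = ∫_0^3 (2*x^4 - 5*x^3 - 3*x^2) dx. Term by term:
  ∫_0^3 2*x^4 dx = 486/5;  ∫_0^3 -5*x^3 dx = -405/4;  ∫_0^3 -3*x^2 dx = -27.
Sum: 486/5 − 405/4 − 27 = -621/20.
So RHS = -∫_0^3 v(x) φ(x) dx = 621/20.
LHS = RHS, so the identity holds for this test φ.
Moreover u is smooth here and v(x) = u'(x) = -2*x - 1 pointwise, so the identity holds for every test function. Hence v is the weak derivative of u.


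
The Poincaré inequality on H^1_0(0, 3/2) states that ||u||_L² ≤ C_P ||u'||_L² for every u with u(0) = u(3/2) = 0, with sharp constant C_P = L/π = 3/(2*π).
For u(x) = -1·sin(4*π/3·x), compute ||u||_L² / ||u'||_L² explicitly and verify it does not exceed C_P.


||u||_L² / ||u'||_L² = 3/(4*π) < C_P = 3/(2*π).

u(x) = -1·sin(4*π/3·x), so u'(x) = -4*π*cos(4*π*x/3)/3.
Writing u(x) = A·sin(kπx/L) with A = -1 and k = 2, use ∫_0^L sin²(kπx/L) dx = L/2 and ∫_0^L cos²(kπx/L) dx = L/2.
u² = 1·sin²(4*π/3·x) and (u')² = 16*π^2/9·cos²(4*π/3·x), and each of sin², cos² integrates to L/2 = 3/4 over (0, 3/2).
∫_0^3/2 u² dx = 3/4, so ||u||_L² = sqrt(3)/2.
∫_0^3/2 (u')² dx = 4*π^2/3, so ||u'||_L² = 2*sqrt(3)*π/3.
Ratio ||u||_L² / ||u'||_L² = 3/(4*π).
Sharp Poincaré constant on H^1_0(0, 3/2) is C_P = L/π = 3/(2*π), achieved by sin(2*π/3·x).
This is the k = 2 harmonic; the ratio L/(kπ) is strictly less than C_P = L/π, consistent with the sharp inequality ||u||_L² ≤ C_P ||u'||_L².


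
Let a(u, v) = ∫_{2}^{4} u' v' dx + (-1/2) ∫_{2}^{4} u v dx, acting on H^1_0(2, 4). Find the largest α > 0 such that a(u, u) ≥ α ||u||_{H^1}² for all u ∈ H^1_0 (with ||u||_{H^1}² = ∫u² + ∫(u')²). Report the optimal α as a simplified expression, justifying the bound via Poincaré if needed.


α = (-2 + π^2)/(4 + π^2)

Coercivity of a(·,·) on H^1_0(2, 4) means a(u, u) ≥ α ||u||_{H^1}² for every u ∈ H^1_0.
The interval has length L = 2, and Poincaré/coercivity depend only on L. Here a(u, u) = ∫(u')² + (-1/2)·∫u².
Here c = -1/2 < 0 with |c| < (π/L)² = π^2/4, so coercivity still holds. The condition a(u,u) ≥ α||u||_{H^1}² reads (1−α)∫(u')² ≥ (α−c)∫u². Any admissible α is ≤ 1 (rapidly oscillating u have ∫u²/∫(u')² → 0), and α = 1 would force 0 ≥ (1−c)∫u², impossible since c < 1; so 1−α > 0. By the sharp Poincaré inequality on H^1_0 of an interval of length L, ∫(u')² ≥ (π/L)²∫u² with equality for the first sine mode sin(π(x−x₀)/L) (x₀ the left endpoint), so the inequality holds for all u iff (1−α)(π/L)² ≥ α − c, i.e. α ≤ ((π/L)² + c)/((π/L)² + 1) = (1 + c(L/π)²)/(1 + (L/π)²). (Direct route, valid since c ≤ 0: Poincaré gives c∫u² ≥ c(L/π)²∫(u')², so a(u,u) ≥ (1 + c(L/π)²)∫(u')², while ||u||_{H^1}² ≤ (1 + (L/π)²)∫(u')²; dividing yields the same α.) With (π/L)² = π^2/4 and c = -1/2, the largest admissible constant is α = ((π/L)² + c)/((π/L)² + 1).
Simplifying, α = (-2 + π^2)/(4 + π^2).


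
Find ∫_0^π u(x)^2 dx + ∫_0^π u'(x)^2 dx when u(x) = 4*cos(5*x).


||u||_{H^1(0,π)}^2 = 208*π

u'(x) = -20*sin(5*x).
Expand u² and (u')² and integrate term by term on (0, π), using: for integers n ≥ 1, ∫_0^π sin²(nx) dx = ∫_0^π cos²(nx) dx = π/2; for n ≠ n', ∫_0^π sin(nx)sin(n'x) dx = ∫_0^π cos(nx)cos(n'x) dx = 0; and by product-to-sum, ∫_0^π sin(nx)cos(n'x) dx = ½∫_0^π [sin((n+n')x) + sin((n−n')x)] dx, which is 0 when n+n' is even and 2n/(n²−n'²) when n+n' is odd (it need not vanish on (0, π)).
  u² squared terms: (4)²·∫cos(5x)² dx = 16·π/2 = 8*π.
  So ∫_0^π u² dx = 8*π.
  (u')² squared terms: (-20)²·∫sin(5x)² dx = 400·π/2 = 200*π.
  So ∫_0^π (u')² dx = 200*π.
||u||_{H^1}^2 = (8*π) + (200*π) = 208*π.


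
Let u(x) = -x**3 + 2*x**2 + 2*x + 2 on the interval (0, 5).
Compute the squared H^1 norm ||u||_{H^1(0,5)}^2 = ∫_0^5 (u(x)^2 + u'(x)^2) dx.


||u||_{H^1}^2 = 29755/7

The H^1 norm (squared) on an interval (0, L) is
  ||u||_{H^1}^2 = ∫_0^L u(x)^2 dx + ∫_0^L u'(x)^2 dx.
Compute u'(x) = -3*x**2 + 4*x + 2.
Then u(x)^2 = x**6 - 4*x**5 + 4*x**3 + 12*x**2 + 8*x + 4 and u'(x)^2 = 9*x**4 - 24*x**3 + 4*x**2 + 16*x + 4.
Integrate each monomial from 0 to 5 using ∫_0^5 c·x^n dx = c·5^(n+1)/(n+1):
  ∫_0^5 u(x)^2 dx = ∫_0^5 (x^6 - 4*x^5 + 4*x^3 + 12*x^2 + 8*x + 4) dx. Term by term:
    ∫_0^5 x^6 dx = 78125/7;  ∫_0^5 -4*x^5 dx = -31250/3;  ∫_0^5 4*x^3 dx = 625;
    ∫_0^5 12*x^2 dx = 500;  ∫_0^5 8*x dx = 100;  ∫_0^5 4 dx = 20.
  Sum: 78125/7 − 31250/3 + 625 + 500 + 100 + 20 = 41770/21.
  ∫_0^5 u'(x)^2 dx = ∫_0^5 (9*x^4 - 24*x^3 + 4*x^2 + 16*x + 4) dx. Term by term:
    ∫_0^5 9*x^4 dx = 5625;  ∫_0^5 -24*x^3 dx = -3750;  ∫_0^5 4*x^2 dx = 500/3;
    ∫_0^5 16*x dx = 200;  ∫_0^5 4 dx = 20.
  Sum: 5625 − 3750 + 500/3 + 200 + 20 = 6785/3.
Adding: ||u||_{H^1}^2 = 41770/21 + 6785/3 = 29755/7.


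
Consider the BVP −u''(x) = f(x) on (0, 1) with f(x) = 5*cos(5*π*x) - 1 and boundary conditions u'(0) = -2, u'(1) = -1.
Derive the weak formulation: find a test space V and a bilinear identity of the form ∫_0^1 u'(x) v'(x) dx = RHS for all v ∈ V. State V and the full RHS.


V = H^1(0, 1) (v unrestricted at boundary; u is determined up to an additive constant); weak form: ∫_0^1 u'v' dx = ∫_0^1 (5*cos(5*π*x) - 1) v dx − v(1) + 2·v(0) for all v ∈ V.

Multiply both sides by a test function v and integrate from 0 to 1:
  ∫_0^1 −u''(x) v(x) dx = ∫_0^1 f(x) v(x) dx.
Integrate the LHS by parts once:
  ∫_0^1 −u'' v dx = −[u'(x) v(x)]_0^1 + ∫_0^1 u'(x) v'(x) dx.
Thus ∫_0^1 u'(x) v'(x) dx = ∫_0^1 f(x) v(x) dx + [u'(x) v(x)]_0^1.
Choose V so that boundary terms are either known or forced to vanish.
u has inhomogeneous Neumann u'(0) = -2, u'(1) = -1. [u' v]_0^1 = (-1)·v(1) − (-2)·v(0) = − v(1) + 2·v(0). Take V = H^1(0, 1); boundary term becomes part of RHS.
Weak formulation: find u (satisfying any essential BC) such that ∫_0^1 u'(x) v'(x) dx = ∫_0^1 f v dx − v(1) + 2·v(0) for all v ∈ V (Neumann data are natural BCs: they enter the RHS as boundary terms).
Substituting f(x) = 5*cos(5*π*x) - 1, the right-hand side is ∫_0^1 (5*cos(5*π*x) - 1) v dx − v(1) + 2·v(0).
Compatibility check (pure Neumann): taking v ≡ 1 ∈ V gives 0 = ∫_0^1 f dx + (-1) − (-2), i.e. ∫_0^1 f dx must equal u'(0) − u'(1) = -1. Indeed ∫_0^1 (5*cos(5*π*x) - 1) dx = -1, so the data are compatible. The solution is then unique only up to an additive constant (fix it e.g. by requiring ∫_0^1 u dx = 0).


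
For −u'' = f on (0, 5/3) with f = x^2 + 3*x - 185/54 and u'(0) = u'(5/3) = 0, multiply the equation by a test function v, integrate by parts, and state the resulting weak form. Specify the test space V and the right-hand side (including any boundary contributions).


V = H^1(0, 5/3) (no boundary constraint on v; u is determined up to an additive constant); weak form: ∫_0^5/3 u'v' dx = ∫_0^5/3 (x^2 + 3*x - 185/54) v dx for all v ∈ V.

Multiply both sides by a test function v and integrate from 0 to 5/3:
  ∫_0^5/3 −u''(x) v(x) dx = ∫_0^5/3 f(x) v(x) dx.
Integrate the LHS by parts once:
  ∫_0^5/3 −u'' v dx = −[u'(x) v(x)]_0^5/3 + ∫_0^5/3 u'(x) v'(x) dx.
Thus ∫_0^5/3 u'(x) v'(x) dx = ∫_0^5/3 f(x) v(x) dx + [u'(x) v(x)]_0^5/3.
Choose V so that boundary terms are either known or forced to vanish.
u has homogeneous Neumann: u'(0) = u'(5/3) = 0. So [u' v]_0^5/3 = 0·v(5/3) − 0·v(0) = 0 for any v; take V = H^1(0, 5/3).
Weak formulation: find u (satisfying any essential BC) such that ∫_0^5/3 u'(x) v'(x) dx = ∫_0^5/3 f v dx for all v ∈ V (homogeneous Neumann, so boundary terms vanish).
Substituting f(x) = x^2 + 3*x - 185/54, the right-hand side is ∫_0^5/3 (x^2 + 3*x - 185/54) v dx.
Compatibility check (pure Neumann): taking v ≡ 1 ∈ V gives 0 = ∫_0^5/3 f dx + (0) − (0), i.e. ∫_0^5/3 f dx must equal u'(0) − u'(5/3) = 0. Indeed ∫_0^5/3 (x^2 + 3*x - 185/54) dx = 0, so the data are compatible. The solution is then unique only up to an additive constant (fix it e.g. by requiring ∫_0^5/3 u dx = 0).


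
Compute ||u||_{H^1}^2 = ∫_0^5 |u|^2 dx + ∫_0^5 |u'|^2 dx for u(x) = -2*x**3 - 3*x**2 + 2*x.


||u||_{H^1}^2 = 2284370/21

The H^1 norm (squared) on an interval (0, L) is
  ||u||_{H^1}^2 = ∫_0^L u(x)^2 dx + ∫_0^L u'(x)^2 dx.
Compute u'(x) = -6*x**2 - 6*x + 2.
Then u(x)^2 = 4*x**6 + 12*x**5 + x**4 - 12*x**3 + 4*x**2 and u'(x)^2 = 36*x**4 + 72*x**3 + 12*x**2 - 24*x + 4.
Integrate each monomial from 0 to 5 using ∫_0^5 c·x^n dx = c·5^(n+1)/(n+1):
  ∫_0^5 u(x)^2 dx = ∫_0^5 (4*x^6 + 12*x^5 + x^4 - 12*x^3 + 4*x^2) dx. Term by term:
    ∫_0^5 4*x^6 dx = 312500/7;  ∫_0^5 12*x^5 dx = 31250;  ∫_0^5 x^4 dx = 625;
    ∫_0^5 -12*x^3 dx = -1875;  ∫_0^5 4*x^2 dx = 500/3.
  Sum: 312500/7 + 31250 + 625 − 1875 + 500/3 = 1571000/21.
  ∫_0^5 u'(x)^2 dx = ∫_0^5 (36*x^4 + 72*x^3 + 12*x^2 - 24*x + 4) dx. Term by term:
    ∫_0^5 36*x^4 dx = 22500;  ∫_0^5 72*x^3 dx = 11250;  ∫_0^5 12*x^2 dx = 500;
    ∫_0^5 -24*x dx = -300;  ∫_0^5 4 dx = 20.
  Sum: 22500 + 11250 + 500 − 300 + 20 = 33970.
Adding: ||u||_{H^1}^2 = 1571000/21 + 33970 = 2284370/21.


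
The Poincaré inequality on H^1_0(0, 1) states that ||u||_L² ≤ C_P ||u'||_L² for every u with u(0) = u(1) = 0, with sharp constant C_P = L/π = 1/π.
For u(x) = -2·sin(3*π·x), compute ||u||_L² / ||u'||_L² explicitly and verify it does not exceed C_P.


||u||_L² / ||u'||_L² = 1/(3*π) < C_P = 1/π.

u(x) = -2·sin(3*π·x), so u'(x) = -6*π*cos(3*π*x).
Writing u(x) = A·sin(kπx/L) with A = -2 and k = 3, use ∫_0^L sin²(kπx/L) dx = L/2 and ∫_0^L cos²(kπx/L) dx = L/2.
u² = 4·sin²(3*π·x) and (u')² = 36*π^2·cos²(3*π·x), and each of sin², cos² integrates to L/2 = 1/2 over (0, 1).
∫_0^1 u² dx = 2, so ||u||_L² = sqrt(2).
∫_0^1 (u')² dx = 18*π^2, so ||u'||_L² = 3*sqrt(2)*π.
Ratio ||u||_L² / ||u'||_L² = 1/(3*π).
Sharp Poincaré constant on H^1_0(0, 1) is C_P = L/π = 1/π, achieved by sin(π·x).
This is the k = 3 harmonic; the ratio L/(kπ) is strictly less than C_P = L/π, consistent with the sharp inequality ||u||_L² ≤ C_P ||u'||_L².


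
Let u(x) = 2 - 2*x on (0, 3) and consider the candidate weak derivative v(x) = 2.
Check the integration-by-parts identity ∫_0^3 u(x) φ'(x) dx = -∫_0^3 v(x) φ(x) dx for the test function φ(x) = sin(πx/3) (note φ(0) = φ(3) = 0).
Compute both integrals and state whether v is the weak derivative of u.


LHS = 12/π, RHS = -12/π. No, v is not the weak derivative of u.

u(x) = 2 - 2*x, classical derivative u'(x) = -2.
φ(x) = sin(πx/3), so φ'(x) = π*cos(π*x/3)/3.
Note φ(0) = φ(3) = 0, so the boundary term u·φ vanishes.
LHS = ∫_0^3 u(x) φ'(x) dx = ∫_0^3 (-2*π*x*cos(π*x/3)/3 + 2*π*cos(π*x/3)/3) dx. Term by term:
  ∫_0^3 2*π*cos(π*x/3)/3 dx = 0;  ∫_0^3 -2*π*x*cos(π*x/3)/3 dx = 12/π.
Sum: 0 + 12/π = 12/π.
So LHS = 12/π.
∫_0^3 v(x) φ(x) dx = ∫_0^3 (2*sin(π*x/3)) dx. Term by term:
  ∫_0^3 2*sin(π*x/3) dx = 12/π.
So RHS = -∫_0^3 v(x) φ(x) dx = -12/π.
LHS − RHS = 24/π ≠ 0, so the identity fails.
(For a valid weak derivative the identity must hold for EVERY test function, in particular this one. The failure shows v is NOT the weak derivative of u.)
Correct weak derivative would be u'(x) = -2.


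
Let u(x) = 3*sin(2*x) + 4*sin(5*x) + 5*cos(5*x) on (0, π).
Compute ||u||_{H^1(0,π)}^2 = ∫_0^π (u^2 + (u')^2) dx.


||u||_{H^1(0,π)}^2 = -1040/7 + 1111*π/2

u'(x) = -25*sin(5*x) + 6*cos(2*x) + 20*cos(5*x).
Expand u² and (u')² and integrate term by term on (0, π), using: for integers n ≥ 1, ∫_0^π sin²(nx) dx = ∫_0^π cos²(nx) dx = π/2; for n ≠ n', ∫_0^π sin(nx)sin(n'x) dx = ∫_0^π cos(nx)cos(n'x) dx = 0; and by product-to-sum, ∫_0^π sin(nx)cos(n'x) dx = ½∫_0^π [sin((n+n')x) + sin((n−n')x)] dx, which is 0 when n+n' is even and 2n/(n²−n'²) when n+n' is odd (it need not vanish on (0, π)).
  u² squared terms: (3)²·∫sin(2x)² dx = 9·π/2 = 9*π/2;  (4)²·∫sin(5x)² dx = 16·π/2 = 8*π;  (5)²·∫cos(5x)² dx = 25·π/2 = 25*π/2.
  u² cross terms: 2·(3)·(4)·∫sin(2x)·sin(5x) dx = 24·(0) = 0;  2·(3)·(5)·∫sin(2x)·cos(5x) dx = 30·(-4/21) = -40/7;  2·(4)·(5)·∫sin(5x)·cos(5x) dx = 40·(0) = 0.
  So ∫_0^π u² dx = 9*π/2 + 8*π + 25*π/2 + 0 − 40/7 + 0 = -40/7 + 25*π.
  (u')² squared terms: (-25)²·∫sin(5x)² dx = 625·π/2 = 625*π/2;  (6)²·∫cos(2x)² dx = 36·π/2 = 18*π;  (20)²·∫cos(5x)² dx = 400·π/2 = 200*π.
  (u')² cross terms: 2·(-25)·(6)·∫sin(5x)·cos(2x) dx = -300·(10/21) = -1000/7;  2·(-25)·(20)·∫sin(5x)·cos(5x) dx = -1000·(0) = 0;  2·(6)·(20)·∫cos(2x)·cos(5x) dx = 240·(0) = 0.
  So ∫_0^π (u')² dx = 625*π/2 + 18*π + 200*π − 1000/7 + 0 + 0 = -1000/7 + 1061*π/2.
||u||_{H^1}^2 = (-40/7 + 25*π) + (-1000/7 + 1061*π/2) = -1040/7 + 1111*π/2.


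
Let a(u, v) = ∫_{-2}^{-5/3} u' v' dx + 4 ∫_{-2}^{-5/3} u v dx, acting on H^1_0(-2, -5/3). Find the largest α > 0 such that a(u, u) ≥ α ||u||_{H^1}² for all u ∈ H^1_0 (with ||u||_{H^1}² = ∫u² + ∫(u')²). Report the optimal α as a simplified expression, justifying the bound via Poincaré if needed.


α = 1

Coercivity of a(·,·) on H^1_0(-2, -5/3) means a(u, u) ≥ α ||u||_{H^1}² for every u ∈ H^1_0.
The interval has length L = 1/3, and Poincaré/coercivity depend only on L. Here a(u, u) = ∫(u')² + (4)·∫u².
Here c = 4 ≥ 1, so a(u,u) = ∫(u')² + c∫u² ≥ ∫(u')² + ∫u² = ||u||_{H^1}², i.e. α = 1 works. No larger α is possible: a(u,u) ≥ α||u||_{H^1}² means (1−α)∫(u')² ≥ (α−c)∫u², and for the modes u_n = sin(nπ(x−x₀)/L) (x₀ the left endpoint) one has ∫u_n²/∫(u_n')² = (L/(nπ))² → 0, so a(u_n,u_n)/||u_n||_{H^1}² → 1. Hence the optimal constant is α = 1.
Therefore α = 1.


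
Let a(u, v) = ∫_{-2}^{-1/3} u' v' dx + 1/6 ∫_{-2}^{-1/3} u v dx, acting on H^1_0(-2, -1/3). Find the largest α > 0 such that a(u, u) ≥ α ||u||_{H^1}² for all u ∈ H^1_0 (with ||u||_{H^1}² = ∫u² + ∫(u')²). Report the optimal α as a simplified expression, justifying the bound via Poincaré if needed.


α = (25 + 54*π^2)/(6*(25 + 9*π^2))

Coercivity of a(·,·) on H^1_0(-2, -1/3) means a(u, u) ≥ α ||u||_{H^1}² for every u ∈ H^1_0.
The interval has length L = 5/3, and Poincaré/coercivity depend only on L. Here a(u, u) = ∫(u')² + (1/6)·∫u².
Here 0 < c = 1/6 < 1. The condition a(u,u) ≥ α||u||_{H^1}² reads (1−α)∫(u')² ≥ (α−c)∫u². Any admissible α is ≤ 1 (rapidly oscillating u have ∫u²/∫(u')² → 0), and α = 1 would force 0 ≥ (1−c)∫u², impossible since c < 1; so 1−α > 0. By the sharp Poincaré inequality on H^1_0 of an interval of length L, ∫(u')² ≥ (π/L)²∫u² with equality for the first sine mode sin(π(x−x₀)/L) (x₀ the left endpoint), so the inequality holds for all u iff (1−α)(π/L)² ≥ α − c, i.e. α ≤ ((π/L)² + c)/((π/L)² + 1) = (1 + c(L/π)²)/(1 + (L/π)²). With (π/L)² = 9*π^2/25 and c = 1/6, the largest admissible constant is α = ((π/L)² + c)/((π/L)² + 1).
Simplifying, α = (25 + 54*π^2)/(6*(25 + 9*π^2)).


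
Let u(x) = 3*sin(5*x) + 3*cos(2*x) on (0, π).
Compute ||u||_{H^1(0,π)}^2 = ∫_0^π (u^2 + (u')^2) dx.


||u||_{H^1(0,π)}^2 = 300/7 + 279*π/2

u'(x) = -6*sin(2*x) + 15*cos(5*x).
Expand u² and (u')² and integrate term by term on (0, π), using: for integers n ≥ 1, ∫_0^π sin²(nx) dx = ∫_0^π cos²(nx) dx = π/2; for n ≠ n', ∫_0^π sin(nx)sin(n'x) dx = ∫_0^π cos(nx)cos(n'x) dx = 0; and by product-to-sum, ∫_0^π sin(nx)cos(n'x) dx = ½∫_0^π [sin((n+n')x) + sin((n−n')x)] dx, which is 0 when n+n' is even and 2n/(n²−n'²) when n+n' is odd (it need not vanish on (0, π)).
  u² squared terms: (3)²·∫cos(2x)² dx = 9·π/2 = 9*π/2;  (3)²·∫sin(5x)² dx = 9·π/2 = 9*π/2.
  u² cross terms: 2·(3)·(3)·∫cos(2x)·sin(5x) dx = 18·(10/21) = 60/7.
  So ∫_0^π u² dx = 9*π/2 + 9*π/2 + 60/7 = 60/7 + 9*π.
  (u')² squared terms: (-6)²·∫sin(2x)² dx = 36·π/2 = 18*π;  (15)²·∫cos(5x)² dx = 225·π/2 = 225*π/2.
  (u')² cross terms: 2·(-6)·(15)·∫sin(2x)·cos(5x) dx = -180·(-4/21) = 240/7.
  So ∫_0^π (u')² dx = 18*π + 225*π/2 + 240/7 = 240/7 + 261*π/2.
||u||_{H^1}^2 = (60/7 + 9*π) + (240/7 + 261*π/2) = 300/7 + 279*π/2.


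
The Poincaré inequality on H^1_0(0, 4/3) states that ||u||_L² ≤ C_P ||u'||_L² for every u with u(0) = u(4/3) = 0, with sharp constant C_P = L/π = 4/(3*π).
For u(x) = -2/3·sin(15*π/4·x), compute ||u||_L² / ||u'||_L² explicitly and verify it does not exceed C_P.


||u||_L² / ||u'||_L² = 4/(15*π) < C_P = 4/(3*π).

u(x) = -2/3·sin(15*π/4·x), so u'(x) = -5*π*cos(15*π*x/4)/2.
Writing u(x) = A·sin(kπx/L) with A = -2/3 and k = 5, use ∫_0^L sin²(kπx/L) dx = L/2 and ∫_0^L cos²(kπx/L) dx = L/2.
u² = 4/9·sin²(15*π/4·x) and (u')² = 25*π^2/4·cos²(15*π/4·x), and each of sin², cos² integrates to L/2 = 2/3 over (0, 4/3).
∫_0^4/3 u² dx = 8/27, so ||u||_L² = 2*sqrt(6)/9.
∫_0^4/3 (u')² dx = 25*π^2/6, so ||u'||_L² = 5*sqrt(6)*π/6.
Ratio ||u||_L² / ||u'||_L² = 4/(15*π).
Sharp Poincaré constant on H^1_0(0, 4/3) is C_P = L/π = 4/(3*π), achieved by sin(3*π/4·x).
This is the k = 5 harmonic; the ratio L/(kπ) is strictly less than C_P = L/π, consistent with the sharp inequality ||u||_L² ≤ C_P ||u'||_L².


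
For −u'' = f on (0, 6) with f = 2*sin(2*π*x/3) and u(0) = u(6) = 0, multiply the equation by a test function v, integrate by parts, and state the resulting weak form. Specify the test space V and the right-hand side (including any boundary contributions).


V = H^1_0(0, 6) (so v(0) = v(6) = 0); weak form: ∫_0^6 u'v' dx = ∫_0^6 (2*sin(2*π*x/3)) v dx for all v ∈ V.

Multiply both sides by a test function v and integrate from 0 to 6:
  ∫_0^6 −u''(x) v(x) dx = ∫_0^6 f(x) v(x) dx.
Integrate the LHS by parts once:
  ∫_0^6 −u'' v dx = −[u'(x) v(x)]_0^6 + ∫_0^6 u'(x) v'(x) dx.
Thus ∫_0^6 u'(x) v'(x) dx = ∫_0^6 f(x) v(x) dx + [u'(x) v(x)]_0^6.
Choose V so that boundary terms are either known or forced to vanish.
u is Dirichlet: u(0) = u(6) = 0. Let V = H^1_0(0, 6); then v(0) = v(6) = 0, and [u' v]_0^6 = 0.
Weak formulation: find u (satisfying any essential BC) such that ∫_0^6 u'(x) v'(x) dx = ∫_0^6 f v dx for all v ∈ V.
Substituting f(x) = 2*sin(2*π*x/3), the right-hand side is ∫_0^6 (2*sin(2*π*x/3)) v dx.


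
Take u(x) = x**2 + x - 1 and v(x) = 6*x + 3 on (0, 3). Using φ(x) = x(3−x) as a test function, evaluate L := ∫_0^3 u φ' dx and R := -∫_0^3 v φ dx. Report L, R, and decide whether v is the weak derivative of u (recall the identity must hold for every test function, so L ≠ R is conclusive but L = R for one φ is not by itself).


LHS = -18, RHS = -54. No, v is not the weak derivative of u.

u(x) = x**2 + x - 1, classical derivative u'(x) = 2*x + 1.
φ(x) = x(3−x), so φ'(x) = 3 - 2*x.
Note φ(0) = φ(3) = 0, so the boundary term u·φ vanishes.
LHS = ∫_0^3 u(x) φ'(x) dx = ∫_0^3 (-2*x^3 + x^2 + 5*x - 3) dx. Term by term:
  ∫_0^3 -2*x^3 dx = -81/2;  ∫_0^3 x^2 dx = 9;  ∫_0^3 5*x dx = 45/2;
  ∫_0^3 -3 dx = -9.
Sum: -81/2 + 9 + 45/2 − 9 = -18.
So LHS = -18.
∫_0^3 v(x) φ(x) dx = ∫_0^3 (-6*x^3 + 15*x^2 + 9*x) dx. Term by term:
  ∫_0^3 -6*x^3 dx = -243/2;  ∫_0^3 15*x^2 dx = 135;  ∫_0^3 9*x dx = 81/2.
Sum: -243/2 + 135 + 81/2 = 54.
So RHS = -∫_0^3 v(x) φ(x) dx = -54.
LHS − RHS = 36 ≠ 0, so the identity fails.
(For a valid weak derivative the identity must hold for EVERY test function, in particular this one. The failure shows v is NOT the weak derivative of u.)
Correct weak derivative would be u'(x) = 2*x + 1.


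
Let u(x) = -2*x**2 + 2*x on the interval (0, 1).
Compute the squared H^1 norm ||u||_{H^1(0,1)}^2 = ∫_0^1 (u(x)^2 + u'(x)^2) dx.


||u||_{H^1}^2 = 22/15

The H^1 norm (squared) on an interval (0, L) is
  ||u||_{H^1}^2 = ∫_0^L u(x)^2 dx + ∫_0^L u'(x)^2 dx.
Compute u'(x) = 2 - 4*x.
Then u(x)^2 = 4*x**4 - 8*x**3 + 4*x**2 and u'(x)^2 = 16*x**2 - 16*x + 4.
Integrate each monomial from 0 to 1 using ∫_0^1 c·x^n dx = c·1^(n+1)/(n+1):
  ∫_0^1 u(x)^2 dx = ∫_0^1 (4*x^4 - 8*x^3 + 4*x^2) dx. Term by term:
    ∫_0^1 4*x^4 dx = 4/5;  ∫_0^1 -8*x^3 dx = -2;  ∫_0^1 4*x^2 dx = 4/3.
  Sum: 4/5 − 2 + 4/3 = 2/15.
  ∫_0^1 u'(x)^2 dx = ∫_0^1 (16*x^2 - 16*x + 4) dx. Term by term:
    ∫_0^1 16*x^2 dx = 16/3;  ∫_0^1 -16*x dx = -8;  ∫_0^1 4 dx = 4.
  Sum: 16/3 − 8 + 4 = 4/3.
Adding: ||u||_{H^1}^2 = 2/15 + 4/3 = 22/15.


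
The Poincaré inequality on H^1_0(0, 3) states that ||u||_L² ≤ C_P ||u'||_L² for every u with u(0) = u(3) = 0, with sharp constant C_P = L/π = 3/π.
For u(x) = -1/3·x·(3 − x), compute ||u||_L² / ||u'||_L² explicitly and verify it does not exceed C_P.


||u||_L² / ||u'||_L² = 3*sqrt(10)/10 < C_P = 3/π.

u(x) = -1/3·x·(3 − x), so u'(x) = 2*x/3 - 1.
u(x) = -1/3·x·(3 − x) vanishes at x = 0 and x = 3, so u ∈ H^1_0(0, 3). Differentiate via the product rule and integrate the resulting polynomials term by term.
  ∫_0^3 u² dx = ∫_0^3 (x^4/9 - 2*x^3/3 + x^2) dx. Term by term:
    ∫_0^3 x^4/9 dx = 27/5;  ∫_0^3 -2*x^3/3 dx = -27/2;  ∫_0^3 x^2 dx = 9.
  Sum: 27/5 − 27/2 + 9 = 9/10.
  ∫_0^3 (u')² dx = ∫_0^3 (4*x^2/9 - 4*x/3 + 1) dx. Term by term:
    ∫_0^3 4*x^2/9 dx = 4;  ∫_0^3 -4*x/3 dx = -6;  ∫_0^3 1 dx = 3.
  Sum: 4 − 6 + 3 = 1.
∫_0^3 u² dx = 9/10, so ||u||_L² = 3*sqrt(10)/10.
∫_0^3 (u')² dx = 1, so ||u'||_L² = 1.
Ratio ||u||_L² / ||u'||_L² = 3*sqrt(10)/10.
Sharp Poincaré constant on H^1_0(0, 3) is C_P = L/π = 3/π, achieved by sin(π/3·x).
A polynomial bump cannot attain the sharp Poincaré constant (only the first sine eigenfunction does), so the ratio is strictly less than C_P, consistent with ||u||_L² ≤ C_P ||u'||_L².


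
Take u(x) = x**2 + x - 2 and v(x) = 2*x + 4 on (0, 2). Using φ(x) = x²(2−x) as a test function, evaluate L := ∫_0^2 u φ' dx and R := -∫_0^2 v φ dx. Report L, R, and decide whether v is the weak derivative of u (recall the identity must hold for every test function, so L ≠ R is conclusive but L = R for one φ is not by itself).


LHS = -68/15, RHS = -128/15. No, v is not the weak derivative of u.

u(x) = x**2 + x - 2, classical derivative u'(x) = 2*x + 1.
φ(x) = x²(2−x), so φ'(x) = x*(4 - 3*x).
Note φ(0) = φ(2) = 0, so the boundary term u·φ vanishes.
LHS = ∫_0^2 u(x) φ'(x) dx = ∫_0^2 (-3*x^4 + x^3 + 10*x^2 - 8*x) dx. Term by term:
  ∫_0^2 -3*x^4 dx = -96/5;  ∫_0^2 x^3 dx = 4;  ∫_0^2 10*x^2 dx = 80/3;
  ∫_0^2 -8*x dx = -16.
Sum: -96/5 + 4 + 80/3 − 16 = -68/15.
So LHS = -68/15.
∫_0^2 v(x) φ(x) dx = ∫_0^2 (-2*x^4 + 8*x^2) dx. Term by term:
  ∫_0^2 -2*x^4 dx = -64/5;  ∫_0^2 8*x^2 dx = 64/3.
Sum: -64/5 + 64/3 = 128/15.
So RHS = -∫_0^2 v(x) φ(x) dx = -128/15.
LHS − RHS = 4 ≠ 0, so the identity fails.
(For a valid weak derivative the identity must hold for EVERY test function, in particular this one. The failure shows v is NOT the weak derivative of u.)
Correct weak derivative would be u'(x) = 2*x + 1.


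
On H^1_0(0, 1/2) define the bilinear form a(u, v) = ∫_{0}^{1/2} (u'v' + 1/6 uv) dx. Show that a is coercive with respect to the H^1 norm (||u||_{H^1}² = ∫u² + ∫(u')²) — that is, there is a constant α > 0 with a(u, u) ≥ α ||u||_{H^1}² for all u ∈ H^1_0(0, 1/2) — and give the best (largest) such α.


α = (1 + 24*π^2)/(6*(1 + 4*π^2))

Coercivity of a(·,·) on H^1_0(0, 1/2) means a(u, u) ≥ α ||u||_{H^1}² for every u ∈ H^1_0.
The interval has length L = 1/2, and Poincaré/coercivity depend only on L. Here a(u, u) = ∫(u')² + (1/6)·∫u².
Here 0 < c = 1/6 < 1. The condition a(u,u) ≥ α||u||_{H^1}² reads (1−α)∫(u')² ≥ (α−c)∫u². Any admissible α is ≤ 1 (rapidly oscillating u have ∫u²/∫(u')² → 0), and α = 1 would force 0 ≥ (1−c)∫u², impossible since c < 1; so 1−α > 0. By the sharp Poincaré inequality on H^1_0 of an interval of length L, ∫(u')² ≥ (π/L)²∫u² with equality for the first sine mode sin(π(x−x₀)/L) (x₀ the left endpoint), so the inequality holds for all u iff (1−α)(π/L)² ≥ α − c, i.e. α ≤ ((π/L)² + c)/((π/L)² + 1) = (1 + c(L/π)²)/(1 + (L/π)²). With (π/L)² = 4*π^2 and c = 1/6, the largest admissible constant is α = ((π/L)² + c)/((π/L)² + 1).
Simplifying, α = (1 + 24*π^2)/(6*(1 + 4*π^2)).


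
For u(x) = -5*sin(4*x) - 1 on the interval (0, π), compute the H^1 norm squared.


||u||_{H^1(0,π)}^2 = 427*π/2

u'(x) = -20*cos(4*x).
Expand u² and (u')² and integrate term by term on (0, π), using: for integers n ≥ 1, ∫_0^π sin²(nx) dx = ∫_0^π cos²(nx) dx = π/2; for n ≠ n', ∫_0^π sin(nx)sin(n'x) dx = ∫_0^π cos(nx)cos(n'x) dx = 0; and by product-to-sum, ∫_0^π sin(nx)cos(n'x) dx = ½∫_0^π [sin((n+n')x) + sin((n−n')x)] dx, which is 0 when n+n' is even and 2n/(n²−n'²) when n+n' is odd (it need not vanish on (0, π)). For the constant mode: ∫_0^π 1 dx = π, ∫_0^π cos(nx) dx = 0, ∫_0^π sin(nx) dx = (1−(−1)^n)/n.
  u² squared terms: (-1)²·∫1 dx = 1·π = π;  (-5)²·∫sin(4x)² dx = 25·π/2 = 25*π/2.
  u² cross terms: 2·(-1)·(-5)·∫1·sin(4x) dx = 10·(0) = 0.
  So ∫_0^π u² dx = π + 25*π/2 + 0 = 27*π/2.
  (u')² squared terms: (-20)²·∫cos(4x)² dx = 400·π/2 = 200*π.
  So ∫_0^π (u')² dx = 200*π.
||u||_{H^1}^2 = (27*π/2) + (200*π) = 427*π/2.


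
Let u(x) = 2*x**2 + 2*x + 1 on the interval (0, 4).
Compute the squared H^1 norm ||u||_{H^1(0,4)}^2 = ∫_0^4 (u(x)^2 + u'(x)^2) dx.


||u||_{H^1}^2 = 10116/5

The H^1 norm (squared) on an interval (0, L) is
  ||u||_{H^1}^2 = ∫_0^L u(x)^2 dx + ∫_0^L u'(x)^2 dx.
Compute u'(x) = 4*x + 2.
Then u(x)^2 = 4*x**4 + 8*x**3 + 8*x**2 + 4*x + 1 and u'(x)^2 = 16*x**2 + 16*x + 4.
Integrate each monomial from 0 to 4 using ∫_0^4 c·x^n dx = c·4^(n+1)/(n+1):
  ∫_0^4 u(x)^2 dx = ∫_0^4 (4*x^4 + 8*x^3 + 8*x^2 + 4*x + 1) dx. Term by term:
    ∫_0^4 4*x^4 dx = 4096/5;  ∫_0^4 8*x^3 dx = 512;  ∫_0^4 8*x^2 dx = 512/3;
    ∫_0^4 4*x dx = 32;  ∫_0^4 1 dx = 4.
  Sum: 4096/5 + 512 + 512/3 + 32 + 4 = 23068/15.
  ∫_0^4 u'(x)^2 dx = ∫_0^4 (16*x^2 + 16*x + 4) dx. Term by term:
    ∫_0^4 16*x^2 dx = 1024/3;  ∫_0^4 16*x dx = 128;  ∫_0^4 4 dx = 16.
  Sum: 1024/3 + 128 + 16 = 1456/3.
Adding: ||u||_{H^1}^2 = 23068/15 + 1456/3 = 10116/5.


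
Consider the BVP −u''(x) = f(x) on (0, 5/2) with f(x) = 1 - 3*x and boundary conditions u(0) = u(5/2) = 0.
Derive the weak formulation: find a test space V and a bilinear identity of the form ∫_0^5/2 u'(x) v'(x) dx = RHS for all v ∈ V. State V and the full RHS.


V = H^1_0(0, 5/2) (so v(0) = v(5/2) = 0); weak form: ∫_0^5/2 u'v' dx = ∫_0^5/2 (1 - 3*x) v dx for all v ∈ V.

Multiply both sides by a test function v and integrate from 0 to 5/2:
  ∫_0^5/2 −u''(x) v(x) dx = ∫_0^5/2 f(x) v(x) dx.
Integrate the LHS by parts once:
  ∫_0^5/2 −u'' v dx = −[u'(x) v(x)]_0^5/2 + ∫_0^5/2 u'(x) v'(x) dx.
Thus ∫_0^5/2 u'(x) v'(x) dx = ∫_0^5/2 f(x) v(x) dx + [u'(x) v(x)]_0^5/2.
Choose V so that boundary terms are either known or forced to vanish.
u is Dirichlet: u(0) = u(5/2) = 0. Let V = H^1_0(0, 5/2); then v(0) = v(5/2) = 0, and [u' v]_0^5/2 = 0.
Weak formulation: find u (satisfying any essential BC) such that ∫_0^5/2 u'(x) v'(x) dx = ∫_0^5/2 f v dx for all v ∈ V.
Substituting f(x) = 1 - 3*x, the right-hand side is ∫_0^5/2 (1 - 3*x) v dx.


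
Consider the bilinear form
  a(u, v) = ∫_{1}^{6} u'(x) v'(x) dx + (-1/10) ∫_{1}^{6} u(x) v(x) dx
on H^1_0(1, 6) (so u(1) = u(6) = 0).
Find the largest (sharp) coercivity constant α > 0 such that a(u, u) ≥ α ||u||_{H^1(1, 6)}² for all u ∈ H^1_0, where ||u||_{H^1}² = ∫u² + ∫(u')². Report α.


α = (-5/2 + π^2)/(π^2 + 25)

Coercivity of a(·,·) on H^1_0(1, 6) means a(u, u) ≥ α ||u||_{H^1}² for every u ∈ H^1_0.
The interval has length L = 5, and Poincaré/coercivity depend only on L. Here a(u, u) = ∫(u')² + (-1/10)·∫u².
Here c = -1/10 < 0 with |c| < (π/L)² = π^2/25, so coercivity still holds. The condition a(u,u) ≥ α||u||_{H^1}² reads (1−α)∫(u')² ≥ (α−c)∫u². Any admissible α is ≤ 1 (rapidly oscillating u have ∫u²/∫(u')² → 0), and α = 1 would force 0 ≥ (1−c)∫u², impossible since c < 1; so 1−α > 0. By the sharp Poincaré inequality on H^1_0 of an interval of length L, ∫(u')² ≥ (π/L)²∫u² with equality for the first sine mode sin(π(x−x₀)/L) (x₀ the left endpoint), so the inequality holds for all u iff (1−α)(π/L)² ≥ α − c, i.e. α ≤ ((π/L)² + c)/((π/L)² + 1) = (1 + c(L/π)²)/(1 + (L/π)²). (Direct route, valid since c ≤ 0: Poincaré gives c∫u² ≥ c(L/π)²∫(u')², so a(u,u) ≥ (1 + c(L/π)²)∫(u')², while ||u||_{H^1}² ≤ (1 + (L/π)²)∫(u')²; dividing yields the same α.) With (π/L)² = π^2/25 and c = -1/10, the largest admissible constant is α = ((π/L)² + c)/((π/L)² + 1).
Simplifying, α = (-5/2 + π^2)/(π^2 + 25).


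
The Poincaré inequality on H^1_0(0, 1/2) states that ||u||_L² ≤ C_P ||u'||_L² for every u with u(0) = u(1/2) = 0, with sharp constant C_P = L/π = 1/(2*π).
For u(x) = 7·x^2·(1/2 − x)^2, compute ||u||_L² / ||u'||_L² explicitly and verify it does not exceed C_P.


||u||_L² / ||u'||_L² = sqrt(3)/12 < C_P = 1/(2*π).

u(x) = 7·x^2·(1/2 − x)^2, so u'(x) = 7*x*(2*x - 1)*(4*x - 1)/2.
u(x) = 7·x^2·(1/2 − x)^2 vanishes at x = 0 and x = 1/2, so u ∈ H^1_0(0, 1/2). Differentiate via the product rule and integrate the resulting polynomials term by term.
  ∫_0^1/2 u² dx = ∫_0^1/2 (49*x^8 - 98*x^7 + 147*x^6/2 - 49*x^5/2 + 49*x^4/16) dx. Term by term:
    ∫_0^1/2 49*x^8 dx = 49/4608;  ∫_0^1/2 -98*x^7 dx = -49/1024;  ∫_0^1/2 147*x^6/2 dx = 21/256;
    ∫_0^1/2 -49*x^5/2 dx = -49/768;  ∫_0^1/2 49*x^4/16 dx = 49/2560.
  Sum: 49/4608 − 49/1024 + 21/256 − 49/768 + 49/2560 = 7/46080.
  ∫_0^1/2 (u')² dx = ∫_0^1/2 (784*x^6 - 1176*x^5 + 637*x^4 - 147*x^3 + 49*x^2/4) dx. Term by term:
    ∫_0^1/2 784*x^6 dx = 7/8;  ∫_0^1/2 -1176*x^5 dx = -49/16;  ∫_0^1/2 637*x^4 dx = 637/160;
    ∫_0^1/2 -147*x^3 dx = -147/64;  ∫_0^1/2 49*x^2/4 dx = 49/96.
  Sum: 7/8 − 49/16 + 637/160 − 147/64 + 49/96 = 7/960.
∫_0^1/2 u² dx = 7/46080, so ||u||_L² = sqrt(35)/480.
∫_0^1/2 (u')² dx = 7/960, so ||u'||_L² = sqrt(105)/120.
Ratio ||u||_L² / ||u'||_L² = sqrt(3)/12.
Sharp Poincaré constant on H^1_0(0, 1/2) is C_P = L/π = 1/(2*π), achieved by sin(2*π·x).
A polynomial bump cannot attain the sharp Poincaré constant (only the first sine eigenfunction does), so the ratio is strictly less than C_P, consistent with ||u||_L² ≤ C_P ||u'||_L².


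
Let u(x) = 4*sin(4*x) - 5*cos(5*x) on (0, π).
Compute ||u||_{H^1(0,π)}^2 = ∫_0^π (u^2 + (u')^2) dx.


||u||_{H^1(0,π)}^2 = 8320/9 + 461*π

u'(x) = 25*sin(5*x) + 16*cos(4*x).
Expand u² and (u')² and integrate term by term on (0, π), using: for integers n ≥ 1, ∫_0^π sin²(nx) dx = ∫_0^π cos²(nx) dx = π/2; for n ≠ n', ∫_0^π sin(nx)sin(n'x) dx = ∫_0^π cos(nx)cos(n'x) dx = 0; and by product-to-sum, ∫_0^π sin(nx)cos(n'x) dx = ½∫_0^π [sin((n+n')x) + sin((n−n')x)] dx, which is 0 when n+n' is even and 2n/(n²−n'²) when n+n' is odd (it need not vanish on (0, π)).
  u² squared terms: (-5)²·∫cos(5x)² dx = 25·π/2 = 25*π/2;  (4)²·∫sin(4x)² dx = 16·π/2 = 8*π.
  u² cross terms: 2·(-5)·(4)·∫cos(5x)·sin(4x) dx = -40·(-8/9) = 320/9.
  So ∫_0^π u² dx = 25*π/2 + 8*π + 320/9 = 320/9 + 41*π/2.
  (u')² squared terms: (16)²·∫cos(4x)² dx = 256·π/2 = 128*π;  (25)²·∫sin(5x)² dx = 625·π/2 = 625*π/2.
  (u')² cross terms: 2·(16)·(25)·∫cos(4x)·sin(5x) dx = 800·(10/9) = 8000/9.
  So ∫_0^π (u')² dx = 128*π + 625*π/2 + 8000/9 = 8000/9 + 881*π/2.
||u||_{H^1}^2 = (320/9 + 41*π/2) + (8000/9 + 881*π/2) = 8320/9 + 461*π.


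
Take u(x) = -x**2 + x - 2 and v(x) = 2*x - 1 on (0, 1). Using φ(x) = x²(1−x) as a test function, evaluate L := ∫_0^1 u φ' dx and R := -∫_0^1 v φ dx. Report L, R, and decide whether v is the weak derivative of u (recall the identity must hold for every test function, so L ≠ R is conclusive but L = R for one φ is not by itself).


LHS = 1/60, RHS = -1/60. No, v is not the weak derivative of u.

u(x) = -x**2 + x - 2, classical derivative u'(x) = 1 - 2*x.
φ(x) = x²(1−x), so φ'(x) = x*(2 - 3*x).
Note φ(0) = φ(1) = 0, so the boundary term u·φ vanishes.
LHS = ∫_0^1 u(x) φ'(x) dx = ∫_0^1 (3*x^4 - 5*x^3 + 8*x^2 - 4*x) dx. Term by term:
  ∫_0^1 3*x^4 dx = 3/5;  ∫_0^1 -5*x^3 dx = -5/4;  ∫_0^1 8*x^2 dx = 8/3;
  ∫_0^1 -4*x dx = -2.
Sum: 3/5 − 5/4 + 8/3 − 2 = 1/60.
So LHS = 1/60.
∫_0^1 v(x) φ(x) dx = ∫_0^1 (-2*x^4 + 3*x^3 - x^2) dx. Term by term:
  ∫_0^1 -2*x^4 dx = -2/5;  ∫_0^1 3*x^3 dx = 3/4;  ∫_0^1 -x^2 dx = -1/3.
Sum: -2/5 + 3/4 − 1/3 = 1/60.
So RHS = -∫_0^1 v(x) φ(x) dx = -1/60.
LHS − RHS = 1/30 ≠ 0, so the identity fails.
(For a valid weak derivative the identity must hold for EVERY test function, in particular this one. The failure shows v is NOT the weak derivative of u.)
Correct weak derivative would be u'(x) = 1 - 2*x.


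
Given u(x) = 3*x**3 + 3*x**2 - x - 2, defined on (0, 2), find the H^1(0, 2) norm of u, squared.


||u||_{H^1}^2 = 133018/105

The H^1 norm (squared) on an interval (0, L) is
  ||u||_{H^1}^2 = ∫_0^L u(x)^2 dx + ∫_0^L u'(x)^2 dx.
Compute u'(x) = 9*x**2 + 6*x - 1.
Then u(x)^2 = 9*x**6 + 18*x**5 + 3*x**4 - 18*x**3 - 11*x**2 + 4*x + 4 and u'(x)^2 = 81*x**4 + 108*x**3 + 18*x**2 - 12*x + 1.
Integrate each monomial from 0 to 2 using ∫_0^2 c·x^n dx = c·2^(n+1)/(n+1):
  ∫_0^2 u(x)^2 dx = ∫_0^2 (9*x^6 + 18*x^5 + 3*x^4 - 18*x^3 - 11*x^2 + 4*x + 4) dx. Term by term:
    ∫_0^2 9*x^6 dx = 1152/7;  ∫_0^2 18*x^5 dx = 192;  ∫_0^2 3*x^4 dx = 96/5;
    ∫_0^2 -18*x^3 dx = -72;  ∫_0^2 -11*x^2 dx = -88/3;  ∫_0^2 4*x dx = 8;
    ∫_0^2 4 dx = 8.
  Sum: 1152/7 + 192 + 96/5 − 72 − 88/3 + 8 + 8 = 30496/105.
  ∫_0^2 u'(x)^2 dx = ∫_0^2 (81*x^4 + 108*x^3 + 18*x^2 - 12*x + 1) dx. Term by term:
    ∫_0^2 81*x^4 dx = 2592/5;  ∫_0^2 108*x^3 dx = 432;  ∫_0^2 18*x^2 dx = 48;
    ∫_0^2 -12*x dx = -24;  ∫_0^2 1 dx = 2.
  Sum: 2592/5 + 432 + 48 − 24 + 2 = 4882/5.
Adding: ||u||_{H^1}^2 = 30496/105 + 4882/5 = 133018/105.


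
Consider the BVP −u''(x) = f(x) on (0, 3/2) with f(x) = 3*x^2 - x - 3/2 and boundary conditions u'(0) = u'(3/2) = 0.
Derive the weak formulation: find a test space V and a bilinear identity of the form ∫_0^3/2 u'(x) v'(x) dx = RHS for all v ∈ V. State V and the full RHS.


V = H^1(0, 3/2) (no boundary constraint on v; u is determined up to an additive constant); weak form: ∫_0^3/2 u'v' dx = ∫_0^3/2 (3*x^2 - x - 3/2) v dx for all v ∈ V.

Multiply both sides by a test function v and integrate from 0 to 3/2:
  ∫_0^3/2 −u''(x) v(x) dx = ∫_0^3/2 f(x) v(x) dx.
Integrate the LHS by parts once:
  ∫_0^3/2 −u'' v dx = −[u'(x) v(x)]_0^3/2 + ∫_0^3/2 u'(x) v'(x) dx.
Thus ∫_0^3/2 u'(x) v'(x) dx = ∫_0^3/2 f(x) v(x) dx + [u'(x) v(x)]_0^3/2.
Choose V so that boundary terms are either known or forced to vanish.
u has homogeneous Neumann: u'(0) = u'(3/2) = 0. So [u' v]_0^3/2 = 0·v(3/2) − 0·v(0) = 0 for any v; take V = H^1(0, 3/2).
Weak formulation: find u (satisfying any essential BC) such that ∫_0^3/2 u'(x) v'(x) dx = ∫_0^3/2 f v dx for all v ∈ V (homogeneous Neumann, so boundary terms vanish).
Substituting f(x) = 3*x^2 - x - 3/2, the right-hand side is ∫_0^3/2 (3*x^2 - x - 3/2) v dx.
Compatibility check (pure Neumann): taking v ≡ 1 ∈ V gives 0 = ∫_0^3/2 f dx + (0) − (0), i.e. ∫_0^3/2 f dx must equal u'(0) − u'(3/2) = 0. Indeed ∫_0^3/2 (3*x^2 - x - 3/2) dx = 0, so the data are compatible. The solution is then unique only up to an additive constant (fix it e.g. by requiring ∫_0^3/2 u dx = 0).


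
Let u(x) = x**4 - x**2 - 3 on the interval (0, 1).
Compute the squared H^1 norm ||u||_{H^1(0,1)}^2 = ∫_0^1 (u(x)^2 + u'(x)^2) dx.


||u||_{H^1}^2 = 461/45

The H^1 norm (squared) on an interval (0, L) is
  ||u||_{H^1}^2 = ∫_0^L u(x)^2 dx + ∫_0^L u'(x)^2 dx.
Compute u'(x) = 4*x**3 - 2*x.
Then u(x)^2 = x**8 - 2*x**6 - 5*x**4 + 6*x**2 + 9 and u'(x)^2 = 16*x**6 - 16*x**4 + 4*x**2.
Integrate each monomial from 0 to 1 using ∫_0^1 c·x^n dx = c·1^(n+1)/(n+1):
  ∫_0^1 u(x)^2 dx = ∫_0^1 (x^8 - 2*x^6 - 5*x^4 + 6*x^2 + 9) dx. Term by term:
    ∫_0^1 x^8 dx = 1/9;  ∫_0^1 -2*x^6 dx = -2/7;  ∫_0^1 -5*x^4 dx = -1;
    ∫_0^1 6*x^2 dx = 2;  ∫_0^1 9 dx = 9.
  Sum: 1/9 − 2/7 − 1 + 2 + 9 = 619/63.
  ∫_0^1 u'(x)^2 dx = ∫_0^1 (16*x^6 - 16*x^4 + 4*x^2) dx. Term by term:
    ∫_0^1 16*x^6 dx = 16/7;  ∫_0^1 -16*x^4 dx = -16/5;  ∫_0^1 4*x^2 dx = 4/3.
  Sum: 16/7 − 16/5 + 4/3 = 44/105.
Adding: ||u||_{H^1}^2 = 619/63 + 44/105 = 461/45.


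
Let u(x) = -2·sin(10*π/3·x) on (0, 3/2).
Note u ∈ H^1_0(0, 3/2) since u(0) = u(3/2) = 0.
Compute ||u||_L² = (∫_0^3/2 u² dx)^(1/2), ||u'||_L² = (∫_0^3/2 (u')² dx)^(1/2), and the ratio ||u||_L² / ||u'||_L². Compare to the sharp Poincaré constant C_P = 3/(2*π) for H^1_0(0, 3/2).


||u||_L² / ||u'||_L² = 3/(10*π) < C_P = 3/(2*π).

u(x) = -2·sin(10*π/3·x), so u'(x) = -20*π*cos(10*π*x/3)/3.
Writing u(x) = A·sin(kπx/L) with A = -2 and k = 5, use ∫_0^L sin²(kπx/L) dx = L/2 and ∫_0^L cos²(kπx/L) dx = L/2.
u² = 4·sin²(10*π/3·x) and (u')² = 400*π^2/9·cos²(10*π/3·x), and each of sin², cos² integrates to L/2 = 3/4 over (0, 3/2).
∫_0^3/2 u² dx = 3, so ||u||_L² = sqrt(3).
∫_0^3/2 (u')² dx = 100*π^2/3, so ||u'||_L² = 10*sqrt(3)*π/3.
Ratio ||u||_L² / ||u'||_L² = 3/(10*π).
Sharp Poincaré constant on H^1_0(0, 3/2) is C_P = L/π = 3/(2*π), achieved by sin(2*π/3·x).
This is the k = 5 harmonic; the ratio L/(kπ) is strictly less than C_P = L/π, consistent with the sharp inequality ||u||_L² ≤ C_P ||u'||_L².


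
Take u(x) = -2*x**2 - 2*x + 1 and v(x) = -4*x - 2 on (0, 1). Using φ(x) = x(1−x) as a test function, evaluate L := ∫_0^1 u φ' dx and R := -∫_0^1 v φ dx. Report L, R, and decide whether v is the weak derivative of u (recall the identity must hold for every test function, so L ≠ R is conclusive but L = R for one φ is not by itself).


LHS = 2/3, RHS = 2/3. Yes, v = u' weakly.

u(x) = -2*x**2 - 2*x + 1, classical derivative u'(x) = -4*x - 2.
φ(x) = x(1−x), so φ'(x) = 1 - 2*x.
Note φ(0) = φ(1) = 0, so the boundary term u·φ vanishes.
LHS = ∫_0^1 u(x) φ'(x) dx = ∫_0^1 (4*x^3 + 2*x^2 - 4*x + 1) dx. Term by term:
  ∫_0^1 4*x^3 dx = 1;  ∫_0^1 2*x^2 dx = 2/3;  ∫_0^1 -4*x dx = -2;
  ∫_0^1 1 dx = 1.
Sum: 1 + 2/3 − 2 + 1 = 2/3.
So LHS = 2/3.
∫_0^1 v(x) φ(x) dx = ∫_0^1 (4*x^3 - 2*x^2 - 2*x) dx. Term by term:
  ∫_0^1 4*x^3 dx = 1;  ∫_0^1 -2*x^2 dx = -2/3;  ∫_0^1 -2*x dx = -1.
Sum: 1 − 2/3 − 1 = -2/3.
So RHS = -∫_0^1 v(x) φ(x) dx = 2/3.
LHS = RHS, so the identity holds for this test φ.
Moreover u is smooth here and v(x) = u'(x) = -4*x - 2 pointwise, so the identity holds for every test function. Hence v is the weak derivative of u.


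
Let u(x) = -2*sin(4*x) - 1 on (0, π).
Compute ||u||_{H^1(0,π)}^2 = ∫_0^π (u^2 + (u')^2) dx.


||u||_{H^1(0,π)}^2 = 35*π

u'(x) = -8*cos(4*x).
Expand u² and (u')² and integrate term by term on (0, π), using: for integers n ≥ 1, ∫_0^π sin²(nx) dx = ∫_0^π cos²(nx) dx = π/2; for n ≠ n', ∫_0^π sin(nx)sin(n'x) dx = ∫_0^π cos(nx)cos(n'x) dx = 0; and by product-to-sum, ∫_0^π sin(nx)cos(n'x) dx = ½∫_0^π [sin((n+n')x) + sin((n−n')x)] dx, which is 0 when n+n' is even and 2n/(n²−n'²) when n+n' is odd (it need not vanish on (0, π)). For the constant mode: ∫_0^π 1 dx = π, ∫_0^π cos(nx) dx = 0, ∫_0^π sin(nx) dx = (1−(−1)^n)/n.
  u² squared terms: (-1)²·∫1 dx = 1·π = π;  (-2)²·∫sin(4x)² dx = 4·π/2 = 2*π.
  u² cross terms: 2·(-1)·(-2)·∫1·sin(4x) dx = 4·(0) = 0.
  So ∫_0^π u² dx = π + 2*π + 0 = 3*π.
  (u')² squared terms: (-8)²·∫cos(4x)² dx = 64·π/2 = 32*π.
  So ∫_0^π (u')² dx = 32*π.
||u||_{H^1}^2 = (3*π) + (32*π) = 35*π.
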